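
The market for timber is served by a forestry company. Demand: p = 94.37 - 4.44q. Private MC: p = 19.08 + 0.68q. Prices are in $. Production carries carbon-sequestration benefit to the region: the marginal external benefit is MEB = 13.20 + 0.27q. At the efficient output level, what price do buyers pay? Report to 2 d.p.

P = $13.36

Social marginal cost = private MC − MEB = 5.88 + 0.41q.
Set SMC = demand: 5.88 + 0.41q = 94.37 - 4.44q → q* = 18.2454.
Consumer price on the demand curve at q*: 94.37 − 4.44×18.2454 = 13.3604.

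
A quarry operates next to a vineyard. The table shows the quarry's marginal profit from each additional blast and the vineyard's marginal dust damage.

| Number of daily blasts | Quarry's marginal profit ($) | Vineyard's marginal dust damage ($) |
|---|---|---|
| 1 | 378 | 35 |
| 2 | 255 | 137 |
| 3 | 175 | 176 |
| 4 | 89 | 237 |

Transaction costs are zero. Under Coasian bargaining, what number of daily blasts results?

2

Bargaining reaches the level where marginal profit last exceeds marginal dust damage.
That holds through level 2 (255 ≥ 137) but not at 3 (175 < 176).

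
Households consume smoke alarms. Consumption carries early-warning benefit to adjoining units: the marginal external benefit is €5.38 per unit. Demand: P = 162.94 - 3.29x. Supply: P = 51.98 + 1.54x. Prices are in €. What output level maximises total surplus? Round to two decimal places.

Social marginal benefit = demand + MEB = 168.32 - 3.29x.
Set SMB = MC: 168.32 - 3.29x = 51.98 + 1.54x → x* = 24.0870.

x* = 24.09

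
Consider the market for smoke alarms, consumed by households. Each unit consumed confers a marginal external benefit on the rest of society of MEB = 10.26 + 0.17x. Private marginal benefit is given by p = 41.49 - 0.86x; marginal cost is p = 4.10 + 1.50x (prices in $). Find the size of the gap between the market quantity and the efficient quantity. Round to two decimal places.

5.91 units

Market equilibrium (private): 4.10 + 1.50x = 41.49 - 0.86x → x_m = 15.8432.
Social marginal benefit = demand + MEB = 51.75 - 0.69x.
Set SMB = MC: 51.75 - 0.69x = 4.10 + 1.50x → x* = 21.7580.
Gap = |15.8432 − 21.7580| = 5.9148.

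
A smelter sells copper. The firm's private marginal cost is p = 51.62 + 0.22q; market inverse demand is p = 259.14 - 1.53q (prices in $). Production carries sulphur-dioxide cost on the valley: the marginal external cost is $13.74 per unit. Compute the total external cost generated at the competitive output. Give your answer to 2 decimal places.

Market equilibrium (private): 51.62 + 0.22q = 259.14 - 1.53q → q_m = 118.5829.
Total external cost = MEC × q_m = 13.74 × 118.5829 = 1629.3290.

$1629.33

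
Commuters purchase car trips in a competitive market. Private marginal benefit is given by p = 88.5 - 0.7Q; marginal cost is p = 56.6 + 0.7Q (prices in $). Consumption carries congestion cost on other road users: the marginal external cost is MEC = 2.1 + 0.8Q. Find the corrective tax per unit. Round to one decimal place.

tax = $12.9 per unit

Social marginal benefit = demand − MEC = 86.4 - 1.5Q.
Set SMB = MC: 86.4 - 1.5Q = 56.6 + 0.7Q → Q* = 13.5455.
The Pigouvian tax equals MEC at Q*: 2.1 + 0.8×13.5455 = 12.9364.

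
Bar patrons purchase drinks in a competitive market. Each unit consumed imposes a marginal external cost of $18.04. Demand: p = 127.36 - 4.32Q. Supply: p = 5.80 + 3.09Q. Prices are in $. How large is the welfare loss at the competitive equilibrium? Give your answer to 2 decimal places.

Market equilibrium (private): 5.80 + 3.09Q = 127.36 - 4.32Q → Q_m = 16.4049.
Social marginal benefit = demand − MEC = 109.32 - 4.32Q.
Set SMB = MC: 109.32 - 4.32Q = 5.80 + 3.09Q → Q* = 13.9703.
Between Q* and Q_m the wedge MC − SMB runs linearly from 0 to MEC(Q_m), so the loss is a triangle.
DWL = ½ × 2.4346 × 18.0400 = 21.9601.

DWL = $21.96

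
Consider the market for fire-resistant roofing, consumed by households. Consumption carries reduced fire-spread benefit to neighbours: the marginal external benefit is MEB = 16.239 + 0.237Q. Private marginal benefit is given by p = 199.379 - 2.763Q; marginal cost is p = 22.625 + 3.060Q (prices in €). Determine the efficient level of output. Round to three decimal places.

Social marginal benefit = demand + MEB = 215.618 - 2.526Q.
Set SMB = MC: 215.618 - 2.526Q = 22.625 + 3.060Q → Q* = 34.5494.

Q* = 34.549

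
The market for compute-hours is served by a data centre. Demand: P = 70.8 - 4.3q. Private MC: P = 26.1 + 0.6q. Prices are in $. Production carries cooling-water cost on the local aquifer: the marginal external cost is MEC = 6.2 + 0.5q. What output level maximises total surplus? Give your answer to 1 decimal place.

q* = 7.1

Social marginal cost = private MC + MEC = 32.3 + 1.1q.
Set SMC = demand: 32.3 + 1.1q = 70.8 - 4.3q → q* = 7.1296.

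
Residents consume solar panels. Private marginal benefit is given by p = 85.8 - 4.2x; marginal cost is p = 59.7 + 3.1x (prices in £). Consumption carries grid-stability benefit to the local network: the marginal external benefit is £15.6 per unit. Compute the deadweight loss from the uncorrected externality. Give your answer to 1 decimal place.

DWL = £16.7

Market equilibrium (private): 59.7 + 3.1x = 85.8 - 4.2x → x_m = 3.5753.
Social marginal benefit = demand + MEB = 101.4 - 4.2x.
Set SMB = MC: 101.4 - 4.2x = 59.7 + 3.1x → x* = 5.7123.
Between x* and x_m the wedge SMB − MC runs linearly from 0 to MEB(x_m), so the loss is a triangle.
DWL = ½ × 2.1370 × 15.6000 = 16.6686.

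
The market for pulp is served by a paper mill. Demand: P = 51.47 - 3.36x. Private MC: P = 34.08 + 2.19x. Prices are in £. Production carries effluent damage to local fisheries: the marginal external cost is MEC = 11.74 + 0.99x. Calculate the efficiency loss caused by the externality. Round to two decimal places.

Market equilibrium (private): 34.08 + 2.19x = 51.47 - 3.36x → x_m = 3.1333.
Social marginal cost = private MC + MEC = 45.82 + 3.18x.
Set SMC = demand: 45.82 + 3.18x = 51.47 - 3.36x → x* = 0.8639.
Height of the DWL triangle at x_m is SMC(x_m) − demand(x_m) = MEC(x_m) = 14.8420.
DWL = ½ × 2.2694 × 14.8420 = 16.8412.

DWL = £16.84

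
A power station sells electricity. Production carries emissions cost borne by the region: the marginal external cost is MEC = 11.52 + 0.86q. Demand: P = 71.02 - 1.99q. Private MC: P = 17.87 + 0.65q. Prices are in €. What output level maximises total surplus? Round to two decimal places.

q* = 11.89

Social marginal cost = private MC + MEC = 29.39 + 1.51q.
Set SMC = demand: 29.39 + 1.51q = 71.02 - 1.99q → q* = 11.8943.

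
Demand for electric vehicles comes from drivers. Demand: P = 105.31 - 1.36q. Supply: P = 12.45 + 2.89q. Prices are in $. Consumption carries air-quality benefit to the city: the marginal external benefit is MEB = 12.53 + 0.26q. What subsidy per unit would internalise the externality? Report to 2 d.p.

Social marginal benefit = demand + MEB = 117.84 - 1.10q.
Set SMB = MC: 117.84 - 1.10q = 12.45 + 2.89q → q* = 26.4135.
The Pigouvian subsidy equals MEB at q*: 12.53 + 0.26×26.4135 = 19.3975.

subsidy = $19.40 per unit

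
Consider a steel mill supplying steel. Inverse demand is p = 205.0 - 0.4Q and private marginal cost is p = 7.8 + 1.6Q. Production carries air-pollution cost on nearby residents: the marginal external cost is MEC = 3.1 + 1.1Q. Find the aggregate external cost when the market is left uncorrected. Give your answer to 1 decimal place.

5652.7

Market equilibrium (private): 7.8 + 1.6Q = 205.0 - 0.4Q → Q_m = 98.6000.
Total external cost = ∫₀^{Q_m} (3.1 + 1.1Q) dQ = 3.1×98.6000 + ½×1.1×98.6000² = 5652.7380.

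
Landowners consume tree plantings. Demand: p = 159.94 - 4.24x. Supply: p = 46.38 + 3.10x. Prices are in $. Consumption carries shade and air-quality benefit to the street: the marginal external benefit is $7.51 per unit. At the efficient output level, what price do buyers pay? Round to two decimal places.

P = $90.00

Social marginal benefit = demand + MEB = 167.45 - 4.24x.
Set SMB = MC: 167.45 - 4.24x = 46.38 + 3.10x → x* = 16.4946.
Consumer price on the demand curve at x*: 159.94 − 4.24×16.4946 = 90.0029.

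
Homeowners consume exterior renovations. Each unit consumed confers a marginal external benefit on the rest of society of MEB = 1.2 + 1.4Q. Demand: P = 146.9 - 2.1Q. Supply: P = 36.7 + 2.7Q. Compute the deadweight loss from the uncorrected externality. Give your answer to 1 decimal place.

Market equilibrium (private): 36.7 + 2.7Q = 146.9 - 2.1Q → Q_m = 22.9583.
Social marginal benefit = demand + MEB = 148.1 - 0.7Q.
Set SMB = MC: 148.1 - 0.7Q = 36.7 + 2.7Q → Q* = 32.7647.
The loss is the area between SMB and MC from Q* to Q_m; with linear curves that's a triangle of height MEB(Q_m).
DWL = ½ × 9.8064 × 33.3417 = 163.4810.

DWL = 163.5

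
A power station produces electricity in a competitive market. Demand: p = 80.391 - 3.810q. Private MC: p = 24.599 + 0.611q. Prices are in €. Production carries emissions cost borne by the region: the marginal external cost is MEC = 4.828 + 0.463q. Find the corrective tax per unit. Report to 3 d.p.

tax = €9.659 per unit

Social marginal cost = private MC + MEC = 29.427 + 1.074q.
Set SMC = demand: 29.427 + 1.074q = 80.391 - 3.810q → q* = 10.4349.
The Pigouvian tax equals MEC at q*: 4.828 + 0.463×10.4349 = 9.6594.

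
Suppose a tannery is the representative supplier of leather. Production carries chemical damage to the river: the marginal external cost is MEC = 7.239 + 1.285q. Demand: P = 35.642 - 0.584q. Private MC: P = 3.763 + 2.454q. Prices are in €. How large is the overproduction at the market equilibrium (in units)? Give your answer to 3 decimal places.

Market equilibrium (private): 3.763 + 2.454q = 35.642 - 0.584q → q_m = 10.4934.
Social marginal cost = private MC + MEC = 11.002 + 3.739q.
Set SMC = demand: 11.002 + 3.739q = 35.642 - 0.584q → q* = 5.6997.
Gap = |10.4934 − 5.6997| = 4.7937.

4.794 units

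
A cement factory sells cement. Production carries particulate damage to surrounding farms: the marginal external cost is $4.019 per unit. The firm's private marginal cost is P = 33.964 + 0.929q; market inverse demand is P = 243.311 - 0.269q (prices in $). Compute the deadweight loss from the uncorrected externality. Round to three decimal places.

Market equilibrium (private): 33.964 + 0.929q = 243.311 - 0.269q → q_m = 174.7471.
Social marginal cost = private MC + MEC = 37.983 + 0.929q.
Set SMC = demand: 37.983 + 0.929q = 243.311 - 0.269q → q* = 171.3923.
Between q* and q_m the wedge SMC − demand runs linearly from 0 to MEC(q_m), so the loss is a triangle.
DWL = ½ × 3.3548 × 4.0190 = 6.7415.

DWL = $6.741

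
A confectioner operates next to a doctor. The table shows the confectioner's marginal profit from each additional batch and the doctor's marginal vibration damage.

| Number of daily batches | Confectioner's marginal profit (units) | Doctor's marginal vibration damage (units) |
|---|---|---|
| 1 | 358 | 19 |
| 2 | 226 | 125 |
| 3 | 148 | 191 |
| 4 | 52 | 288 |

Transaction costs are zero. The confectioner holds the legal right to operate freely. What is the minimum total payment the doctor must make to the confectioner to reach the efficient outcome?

200

Left alone the confectioner would choose level 4 (marginal profit stays positive).
Efficient level: k* = 2 (marginal profit ≥ marginal vibration damage through 2).
The doctor must at least cover the confectioner's forgone profit from cutting 4→2: 148 + 52 = 200.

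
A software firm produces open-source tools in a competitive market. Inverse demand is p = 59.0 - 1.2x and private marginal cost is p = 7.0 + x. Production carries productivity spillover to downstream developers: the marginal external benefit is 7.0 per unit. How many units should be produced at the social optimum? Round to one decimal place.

x* = 26.8

Social marginal cost = private MC − MEB = 0.0 + x.
Set SMC = demand: 0.0 + x = 59.0 - 1.2x → x* = 26.8182.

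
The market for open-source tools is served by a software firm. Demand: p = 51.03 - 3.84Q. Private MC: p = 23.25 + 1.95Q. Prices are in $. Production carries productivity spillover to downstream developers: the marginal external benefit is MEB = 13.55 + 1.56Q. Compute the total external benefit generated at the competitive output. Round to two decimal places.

$82.97

Market equilibrium (private): 23.25 + 1.95Q = 51.03 - 3.84Q → Q_m = 4.7979.
Total external benefit = ∫₀^{Q_m} (13.55 + 1.56Q) dQ = 13.55×4.7979 + ½×1.56×4.7979² = 82.9670.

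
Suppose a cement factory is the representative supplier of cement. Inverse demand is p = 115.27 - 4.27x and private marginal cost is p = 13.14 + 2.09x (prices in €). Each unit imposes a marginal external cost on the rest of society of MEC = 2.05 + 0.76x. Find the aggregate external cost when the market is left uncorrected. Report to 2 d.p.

Market equilibrium (private): 13.14 + 2.09x = 115.27 - 4.27x → x_m = 16.0582.
Total external cost = ∫₀^{x_m} (2.05 + 0.76x) dx = 2.05×16.0582 + ½×0.76×16.0582² = 130.9083.

€130.91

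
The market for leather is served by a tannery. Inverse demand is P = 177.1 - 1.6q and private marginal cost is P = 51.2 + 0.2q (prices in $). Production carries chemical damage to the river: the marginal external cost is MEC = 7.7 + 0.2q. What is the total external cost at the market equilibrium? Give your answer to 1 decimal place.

Market equilibrium (private): 51.2 + 0.2q = 177.1 - 1.6q → q_m = 69.9444.
Total external cost = ∫₀^{q_m} (7.7 + 0.2q) dq = 7.7×69.9444 + ½×0.2×69.9444² = 1027.7938.

$1027.8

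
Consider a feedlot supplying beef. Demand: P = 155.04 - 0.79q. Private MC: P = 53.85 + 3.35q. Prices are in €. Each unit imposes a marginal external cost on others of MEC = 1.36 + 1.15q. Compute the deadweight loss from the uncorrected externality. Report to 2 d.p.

Market equilibrium (private): 53.85 + 3.35q = 155.04 - 0.79q → q_m = 24.4420.
Social marginal cost = private MC + MEC = 55.21 + 4.50q.
Set SMC = demand: 55.21 + 4.50q = 155.04 - 0.79q → q* = 18.8715.
The loss is the area between SMC and demand from q* to q_m; with linear curves that's a triangle of height MEC(q_m).
DWL = ½ × 5.5705 × 29.4683 = 82.0766.

DWL = €82.08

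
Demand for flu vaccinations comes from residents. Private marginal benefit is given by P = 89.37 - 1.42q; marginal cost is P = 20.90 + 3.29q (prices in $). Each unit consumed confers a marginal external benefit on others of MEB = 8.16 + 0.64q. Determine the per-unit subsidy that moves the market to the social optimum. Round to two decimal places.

Social marginal benefit = demand + MEB = 97.53 - 0.78q.
Set SMB = MC: 97.53 - 0.78q = 20.90 + 3.29q → q* = 18.8280.
The Pigouvian subsidy equals MEB at q*: 8.16 + 0.64×18.8280 = 20.2099.

subsidy = $20.21 per unit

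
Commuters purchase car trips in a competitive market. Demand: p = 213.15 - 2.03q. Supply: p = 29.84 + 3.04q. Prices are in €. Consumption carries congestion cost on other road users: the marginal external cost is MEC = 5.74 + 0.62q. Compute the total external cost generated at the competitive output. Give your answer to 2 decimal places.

Market equilibrium (private): 29.84 + 3.04q = 213.15 - 2.03q → q_m = 36.1558.
Total external cost = ∫₀^{q_m} (5.74 + 0.62q) dq = 5.74×36.1558 + ½×0.62×36.1558² = 612.7793.

€612.78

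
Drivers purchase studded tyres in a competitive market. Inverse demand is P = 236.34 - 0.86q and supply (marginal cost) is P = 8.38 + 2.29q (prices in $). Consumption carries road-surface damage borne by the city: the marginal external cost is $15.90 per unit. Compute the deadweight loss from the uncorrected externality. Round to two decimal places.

DWL = $40.13

Market equilibrium (private): 8.38 + 2.29q = 236.34 - 0.86q → q_m = 72.3683.
Social marginal benefit = demand − MEC = 220.44 - 0.86q.
Set SMB = MC: 220.44 - 0.86q = 8.38 + 2.29q → q* = 67.3206.
The loss is the area between SMB and MC from q* to q_m; with linear curves that's a triangle of height MEC(q_m).
DWL = ½ × 5.0477 × 15.9000 = 40.1292.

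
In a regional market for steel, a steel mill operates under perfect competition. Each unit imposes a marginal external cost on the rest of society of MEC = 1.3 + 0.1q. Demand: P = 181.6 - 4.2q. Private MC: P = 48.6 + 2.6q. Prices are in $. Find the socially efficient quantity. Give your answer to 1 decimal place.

q* = 19.1

Social marginal cost = private MC + MEC = 49.9 + 2.7q.
Set SMC = demand: 49.9 + 2.7q = 181.6 - 4.2q → q* = 19.0870.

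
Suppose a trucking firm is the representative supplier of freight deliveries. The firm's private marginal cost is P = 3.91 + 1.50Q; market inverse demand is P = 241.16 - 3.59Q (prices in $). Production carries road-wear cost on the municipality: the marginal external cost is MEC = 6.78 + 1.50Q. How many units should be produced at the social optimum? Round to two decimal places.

Q* = 34.97

Social marginal cost = private MC + MEC = 10.69 + 3.00Q.
Set SMC = demand: 10.69 + 3.00Q = 241.16 - 3.59Q → Q* = 34.9727.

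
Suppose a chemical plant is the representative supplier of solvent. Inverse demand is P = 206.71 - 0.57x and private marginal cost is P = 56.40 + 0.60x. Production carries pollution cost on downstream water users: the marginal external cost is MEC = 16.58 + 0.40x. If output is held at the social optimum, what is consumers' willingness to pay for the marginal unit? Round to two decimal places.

Social marginal cost = private MC + MEC = 72.98 + x.
Set SMC = demand: 72.98 + x = 206.71 - 0.57x → x* = 85.1783.
Consumer price on the demand curve at x*: 206.71 − 0.57×85.1783 = 158.1584.

P = 158.16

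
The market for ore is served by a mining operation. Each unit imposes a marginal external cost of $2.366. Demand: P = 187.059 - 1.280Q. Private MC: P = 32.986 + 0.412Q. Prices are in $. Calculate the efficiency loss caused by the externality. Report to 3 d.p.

Market equilibrium (private): 32.986 + 0.412Q = 187.059 - 1.280Q → Q_m = 91.0597.
Social marginal cost = private MC + MEC = 35.352 + 0.412Q.
Set SMC = demand: 35.352 + 0.412Q = 187.059 - 1.280Q → Q* = 89.6613.
The welfare-loss triangle has base |Q_m − Q*| and height MEC(Q_m) (the vertical gap between SMC and demand is zero at Q* and MEC at Q_m).
DWL = ½ × 1.3984 × 2.3660 = 1.6543.

DWL = $1.654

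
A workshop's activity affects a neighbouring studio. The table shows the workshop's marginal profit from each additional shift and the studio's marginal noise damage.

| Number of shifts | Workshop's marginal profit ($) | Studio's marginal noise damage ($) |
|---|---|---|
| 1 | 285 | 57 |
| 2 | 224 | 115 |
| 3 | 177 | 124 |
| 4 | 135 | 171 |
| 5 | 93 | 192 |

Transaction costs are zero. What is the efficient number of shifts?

3

Bargaining reaches the level where marginal profit last exceeds marginal noise damage.
That holds through level 3 (177 ≥ 124) but not at 4 (135 < 171).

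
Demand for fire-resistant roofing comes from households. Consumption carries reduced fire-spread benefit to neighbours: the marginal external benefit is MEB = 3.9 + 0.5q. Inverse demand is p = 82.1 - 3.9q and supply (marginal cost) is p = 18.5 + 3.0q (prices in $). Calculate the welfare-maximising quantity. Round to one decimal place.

Social marginal benefit = demand + MEB = 86.0 - 3.4q.
Set SMB = MC: 86.0 - 3.4q = 18.5 + 3.0q → q* = 10.5469.

q* = 10.5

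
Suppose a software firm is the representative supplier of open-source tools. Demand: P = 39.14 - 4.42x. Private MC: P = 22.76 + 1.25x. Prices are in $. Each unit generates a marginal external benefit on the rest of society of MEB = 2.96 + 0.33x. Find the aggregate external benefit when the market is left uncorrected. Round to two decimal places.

Market equilibrium (private): 22.76 + 1.25x = 39.14 - 4.42x → x_m = 2.8889.
Total external benefit = ∫₀^{x_m} (2.96 + 0.33x) dx = 2.96×2.8889 + ½×0.33×2.8889² = 9.9282.

$9.93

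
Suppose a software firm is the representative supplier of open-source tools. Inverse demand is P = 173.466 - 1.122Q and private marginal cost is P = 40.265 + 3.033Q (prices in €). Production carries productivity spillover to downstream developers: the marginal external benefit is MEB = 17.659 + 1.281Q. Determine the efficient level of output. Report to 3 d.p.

Q* = 52.491

Social marginal cost = private MC − MEB = 22.606 + 1.752Q.
Set SMC = demand: 22.606 + 1.752Q = 173.466 - 1.122Q → Q* = 52.4913.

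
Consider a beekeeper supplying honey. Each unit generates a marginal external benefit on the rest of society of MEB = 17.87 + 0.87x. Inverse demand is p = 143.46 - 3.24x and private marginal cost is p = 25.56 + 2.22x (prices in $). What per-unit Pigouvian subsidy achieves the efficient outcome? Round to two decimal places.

Social marginal cost = private MC − MEB = 7.69 + 1.35x.
Set SMC = demand: 7.69 + 1.35x = 143.46 - 3.24x → x* = 29.5795.
The Pigouvian subsidy equals MEB at x*: 17.87 + 0.87×29.5795 = 43.6042.

subsidy = $43.60 per unit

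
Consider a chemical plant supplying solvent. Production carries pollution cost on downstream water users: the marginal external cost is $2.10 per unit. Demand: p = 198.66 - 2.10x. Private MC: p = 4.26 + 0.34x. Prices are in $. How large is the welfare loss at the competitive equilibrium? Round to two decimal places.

DWL = $0.90

Market equilibrium (private): 4.26 + 0.34x = 198.66 - 2.10x → x_m = 79.6721.
Social marginal cost = private MC + MEC = 6.36 + 0.34x.
Set SMC = demand: 6.36 + 0.34x = 198.66 - 2.10x → x* = 78.8115.
The loss is the area between SMC and demand from x* to x_m; with linear curves that's a triangle of height MEC(x_m).
DWL = ½ × 0.8606 × 2.1000 = 0.9036.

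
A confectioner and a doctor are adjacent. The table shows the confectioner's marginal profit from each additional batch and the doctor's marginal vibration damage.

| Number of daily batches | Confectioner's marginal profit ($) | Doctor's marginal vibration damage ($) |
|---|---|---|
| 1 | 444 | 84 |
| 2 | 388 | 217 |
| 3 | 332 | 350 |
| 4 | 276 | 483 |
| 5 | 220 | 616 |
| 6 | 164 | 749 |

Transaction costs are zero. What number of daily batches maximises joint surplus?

2

Bargaining reaches the level where marginal profit last exceeds marginal vibration damage.
That holds through level 2 (388 ≥ 217) but not at 3 (332 < 350).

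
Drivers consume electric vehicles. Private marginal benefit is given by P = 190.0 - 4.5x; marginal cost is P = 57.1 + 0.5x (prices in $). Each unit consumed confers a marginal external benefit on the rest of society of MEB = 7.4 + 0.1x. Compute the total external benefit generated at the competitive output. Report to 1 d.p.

Market equilibrium (private): 57.1 + 0.5x = 190.0 - 4.5x → x_m = 26.5800.
Total external benefit = ∫₀^{x_m} (7.4 + 0.1x) dx = 7.4×26.5800 + ½×0.1×26.5800² = 232.0168.

$232.0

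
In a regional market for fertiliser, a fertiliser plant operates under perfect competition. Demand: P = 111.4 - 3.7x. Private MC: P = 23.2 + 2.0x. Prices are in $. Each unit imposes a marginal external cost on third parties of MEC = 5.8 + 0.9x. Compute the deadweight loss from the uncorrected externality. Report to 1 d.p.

DWL = $29.5

Market equilibrium (private): 23.2 + 2.0x = 111.4 - 3.7x → x_m = 15.4737.
Social marginal cost = private MC + MEC = 29.0 + 2.9x.
Set SMC = demand: 29.0 + 2.9x = 111.4 - 3.7x → x* = 12.4848.
Between x* and x_m the wedge SMC − demand runs linearly from 0 to MEC(x_m), so the loss is a triangle.
DWL = ½ × 2.9889 × 19.7263 = 29.4800.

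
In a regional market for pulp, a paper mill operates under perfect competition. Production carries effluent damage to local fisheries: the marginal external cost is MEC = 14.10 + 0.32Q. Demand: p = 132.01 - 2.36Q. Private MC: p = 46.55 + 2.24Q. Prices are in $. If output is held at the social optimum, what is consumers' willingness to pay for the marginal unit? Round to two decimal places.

P = $97.78

Social marginal cost = private MC + MEC = 60.65 + 2.56Q.
Set SMC = demand: 60.65 + 2.56Q = 132.01 - 2.36Q → Q* = 14.5041.
Consumer price on the demand curve at Q*: 132.01 − 2.36×14.5041 = 97.7803.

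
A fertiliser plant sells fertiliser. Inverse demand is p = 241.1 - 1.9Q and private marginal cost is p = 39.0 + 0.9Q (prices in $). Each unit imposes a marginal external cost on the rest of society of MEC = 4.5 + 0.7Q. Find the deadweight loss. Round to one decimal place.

DWL = $432.5

Market equilibrium (private): 39.0 + 0.9Q = 241.1 - 1.9Q → Q_m = 72.1786.
Social marginal cost = private MC + MEC = 43.5 + 1.6Q.
Set SMC = demand: 43.5 + 1.6Q = 241.1 - 1.9Q → Q* = 56.4571.
The loss is the area between SMC and demand from Q* to Q_m; with linear curves that's a triangle of height MEC(Q_m).
DWL = ½ × 15.7215 × 55.0250 = 432.5378.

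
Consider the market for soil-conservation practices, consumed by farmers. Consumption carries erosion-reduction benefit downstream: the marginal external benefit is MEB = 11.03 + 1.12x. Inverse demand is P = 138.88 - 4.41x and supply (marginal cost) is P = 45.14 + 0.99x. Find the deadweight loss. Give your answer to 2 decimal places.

DWL = 108.48

Market equilibrium (private): 45.14 + 0.99x = 138.88 - 4.41x → x_m = 17.3593.
Social marginal benefit = demand + MEB = 149.91 - 3.29x.
Set SMB = MC: 149.91 - 3.29x = 45.14 + 0.99x → x* = 24.4790.
The loss is the area between SMB and MC from x* to x_m; with linear curves that's a triangle of height MEB(x_m).
DWL = ½ × 7.1197 × 30.4724 = 108.4772.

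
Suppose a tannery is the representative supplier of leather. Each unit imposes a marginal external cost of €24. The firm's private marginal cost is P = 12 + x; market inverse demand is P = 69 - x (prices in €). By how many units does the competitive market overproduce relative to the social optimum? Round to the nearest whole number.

12 units

Market equilibrium (private): 12 + x = 69 - x → x_m = 28.5000.
Social marginal cost = private MC + MEC = 36 + x.
Set SMC = demand: 36 + x = 69 - x → x* = 16.5000.
Gap = |28.5000 − 16.5000| = 12.0000.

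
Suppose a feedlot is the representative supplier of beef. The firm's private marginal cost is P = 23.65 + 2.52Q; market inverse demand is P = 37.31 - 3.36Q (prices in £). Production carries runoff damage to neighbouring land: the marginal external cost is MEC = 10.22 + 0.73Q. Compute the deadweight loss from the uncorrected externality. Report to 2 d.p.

Market equilibrium (private): 23.65 + 2.52Q = 37.31 - 3.36Q → Q_m = 2.3231.
Social marginal cost = private MC + MEC = 33.87 + 3.25Q.
Set SMC = demand: 33.87 + 3.25Q = 37.31 - 3.36Q → Q* = 0.5204.
Height of the DWL triangle at Q_m is SMC(Q_m) − demand(Q_m) = MEC(Q_m) = 11.9159.
DWL = ½ × 1.8027 × 11.9159 = 10.7404.

DWL = £10.74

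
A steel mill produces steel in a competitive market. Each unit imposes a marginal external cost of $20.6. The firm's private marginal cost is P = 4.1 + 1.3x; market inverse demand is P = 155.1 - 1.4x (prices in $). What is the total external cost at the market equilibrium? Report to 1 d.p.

$1152.1

Market equilibrium (private): 4.1 + 1.3x = 155.1 - 1.4x → x_m = 55.9259.
Total external cost = MEC × x_m = 20.6 × 55.9259 = 1152.0735.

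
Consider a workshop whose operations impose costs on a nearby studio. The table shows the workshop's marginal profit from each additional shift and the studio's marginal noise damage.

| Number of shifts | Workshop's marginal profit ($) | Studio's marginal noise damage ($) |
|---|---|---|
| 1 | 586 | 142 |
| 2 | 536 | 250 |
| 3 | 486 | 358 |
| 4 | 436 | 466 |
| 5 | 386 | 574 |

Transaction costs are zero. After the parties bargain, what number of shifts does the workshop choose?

Bargaining reaches the level where marginal profit last exceeds marginal noise damage.
That holds through level 3 (486 ≥ 358) but not at 4 (436 < 466).

3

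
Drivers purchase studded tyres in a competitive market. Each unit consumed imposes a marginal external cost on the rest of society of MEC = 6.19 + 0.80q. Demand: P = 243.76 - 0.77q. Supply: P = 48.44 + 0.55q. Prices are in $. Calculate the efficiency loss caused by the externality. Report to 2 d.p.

DWL = $3659.58

Market equilibrium (private): 48.44 + 0.55q = 243.76 - 0.77q → q_m = 147.9697.
Social marginal benefit = demand − MEC = 237.57 - 1.57q.
Set SMB = MC: 237.57 - 1.57q = 48.44 + 0.55q → q* = 89.2123.
Height of the DWL triangle at q_m is MC(q_m) − SMB(q_m) = MEC(q_m) = 124.5658.
DWL = ½ × 58.7574 × 124.5658 = 3659.5813.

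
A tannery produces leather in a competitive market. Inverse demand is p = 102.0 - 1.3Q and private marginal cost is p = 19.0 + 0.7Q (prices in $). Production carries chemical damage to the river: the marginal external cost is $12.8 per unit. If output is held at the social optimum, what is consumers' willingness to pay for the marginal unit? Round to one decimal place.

P = $56.4

Social marginal cost = private MC + MEC = 31.8 + 0.7Q.
Set SMC = demand: 31.8 + 0.7Q = 102.0 - 1.3Q → Q* = 35.1000.
Consumer price on the demand curve at Q*: 102.0 − 1.3×35.1000 = 56.3700.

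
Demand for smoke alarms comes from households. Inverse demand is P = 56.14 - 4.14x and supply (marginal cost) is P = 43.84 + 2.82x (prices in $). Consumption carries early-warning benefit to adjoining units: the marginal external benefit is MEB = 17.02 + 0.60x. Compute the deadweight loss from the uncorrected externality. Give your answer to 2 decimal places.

DWL = $25.70

Market equilibrium (private): 43.84 + 2.82x = 56.14 - 4.14x → x_m = 1.7672.
Social marginal benefit = demand + MEB = 73.16 - 3.54x.
Set SMB = MC: 73.16 - 3.54x = 43.84 + 2.82x → x* = 4.6101.
The welfare-loss triangle has base |x_m − x*| and height MEB(x_m) (the vertical gap between SMB and MC is zero at x* and MEB at x_m).
DWL = ½ × 2.8429 × 18.0803 = 25.7002.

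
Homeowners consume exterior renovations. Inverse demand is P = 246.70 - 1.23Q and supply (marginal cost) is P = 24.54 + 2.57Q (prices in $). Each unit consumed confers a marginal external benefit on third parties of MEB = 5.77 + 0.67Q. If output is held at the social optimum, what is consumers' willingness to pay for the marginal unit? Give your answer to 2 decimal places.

Social marginal benefit = demand + MEB = 252.47 - 0.56Q.
Set SMB = MC: 252.47 - 0.56Q = 24.54 + 2.57Q → Q* = 72.8211.
Consumer price on the demand curve at Q*: 246.70 − 1.23×72.8211 = 157.1300.

P = $157.13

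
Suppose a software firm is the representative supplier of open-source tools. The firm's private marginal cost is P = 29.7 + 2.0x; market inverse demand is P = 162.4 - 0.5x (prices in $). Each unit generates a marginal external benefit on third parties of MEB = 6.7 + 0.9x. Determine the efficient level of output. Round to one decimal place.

Social marginal cost = private MC − MEB = 23.0 + 1.1x.
Set SMC = demand: 23.0 + 1.1x = 162.4 - 0.5x → x* = 87.1250.

x* = 87.1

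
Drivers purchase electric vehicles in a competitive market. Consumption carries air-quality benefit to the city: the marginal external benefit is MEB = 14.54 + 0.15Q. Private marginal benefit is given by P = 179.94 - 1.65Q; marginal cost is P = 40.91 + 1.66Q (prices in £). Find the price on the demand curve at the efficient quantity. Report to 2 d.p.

Social marginal benefit = demand + MEB = 194.48 - 1.50Q.
Set SMB = MC: 194.48 - 1.50Q = 40.91 + 1.66Q → Q* = 48.5981.
Consumer price on the demand curve at Q*: 179.94 − 1.65×48.5981 = 99.7531.

P = £99.75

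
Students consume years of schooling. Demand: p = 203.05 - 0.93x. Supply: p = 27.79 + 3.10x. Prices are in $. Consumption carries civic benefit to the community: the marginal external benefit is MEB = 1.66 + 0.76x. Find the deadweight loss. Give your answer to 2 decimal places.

DWL = $184.23

Market equilibrium (private): 27.79 + 3.10x = 203.05 - 0.93x → x_m = 43.4888.
Social marginal benefit = demand + MEB = 204.71 - 0.17x.
Set SMB = MC: 204.71 - 0.17x = 27.79 + 3.10x → x* = 54.1040.
The loss is the area between SMB and MC from x* to x_m; with linear curves that's a triangle of height MEB(x_m).
DWL = ½ × 10.6152 × 34.7115 = 184.2348.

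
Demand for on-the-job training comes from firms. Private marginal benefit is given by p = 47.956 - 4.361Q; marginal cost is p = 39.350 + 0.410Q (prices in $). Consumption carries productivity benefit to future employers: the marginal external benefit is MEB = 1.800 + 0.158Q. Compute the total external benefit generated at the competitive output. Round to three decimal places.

$3.504

Market equilibrium (private): 39.350 + 0.410Q = 47.956 - 4.361Q → Q_m = 1.8038.
Total external benefit = ∫₀^{Q_m} (1.800 + 0.158Q) dQ = 1.800×1.8038 + ½×0.158×1.8038² = 3.5039.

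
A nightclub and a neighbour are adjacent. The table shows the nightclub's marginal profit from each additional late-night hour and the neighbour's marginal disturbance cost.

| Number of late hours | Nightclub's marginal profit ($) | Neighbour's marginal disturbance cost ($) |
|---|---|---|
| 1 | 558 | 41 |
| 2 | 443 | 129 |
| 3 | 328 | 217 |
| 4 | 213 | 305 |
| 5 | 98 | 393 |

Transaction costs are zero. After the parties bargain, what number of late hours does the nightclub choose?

Bargaining reaches the level where marginal profit last exceeds marginal disturbance cost.
That holds through level 3 (328 ≥ 217) but not at 4 (213 < 305).

3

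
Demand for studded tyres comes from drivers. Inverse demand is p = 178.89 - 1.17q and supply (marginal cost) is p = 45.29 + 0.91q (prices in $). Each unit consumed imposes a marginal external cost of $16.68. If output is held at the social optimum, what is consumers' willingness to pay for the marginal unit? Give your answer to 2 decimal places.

Social marginal benefit = demand − MEC = 162.21 - 1.17q.
Set SMB = MC: 162.21 - 1.17q = 45.29 + 0.91q → q* = 56.2115.
Consumer price on the demand curve at q*: 178.89 − 1.17×56.2115 = 113.1225.

P = $113.12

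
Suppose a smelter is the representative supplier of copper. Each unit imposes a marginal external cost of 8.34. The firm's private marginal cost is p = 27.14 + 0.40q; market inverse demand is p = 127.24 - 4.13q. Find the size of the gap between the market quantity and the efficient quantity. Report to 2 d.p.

1.84 units

Market equilibrium (private): 27.14 + 0.40q = 127.24 - 4.13q → q_m = 22.0971.
Social marginal cost = private MC + MEC = 35.48 + 0.40q.
Set SMC = demand: 35.48 + 0.40q = 127.24 - 4.13q → q* = 20.2561.
Gap = |22.0971 − 20.2561| = 1.8410.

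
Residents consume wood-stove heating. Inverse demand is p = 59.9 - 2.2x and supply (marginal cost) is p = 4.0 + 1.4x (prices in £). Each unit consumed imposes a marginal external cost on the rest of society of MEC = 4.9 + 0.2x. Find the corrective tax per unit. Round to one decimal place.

Social marginal benefit = demand − MEC = 55.0 - 2.4x.
Set SMB = MC: 55.0 - 2.4x = 4.0 + 1.4x → x* = 13.4211.
The Pigouvian tax equals MEC at x*: 4.9 + 0.2×13.4211 = 7.5842.

tax = £7.6 per unit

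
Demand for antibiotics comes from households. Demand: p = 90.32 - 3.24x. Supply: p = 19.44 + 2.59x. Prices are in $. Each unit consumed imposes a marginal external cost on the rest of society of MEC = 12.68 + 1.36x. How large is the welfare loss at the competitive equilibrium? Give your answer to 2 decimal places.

Market equilibrium (private): 19.44 + 2.59x = 90.32 - 3.24x → x_m = 12.1578.
Social marginal benefit = demand − MEC = 77.64 - 4.60x.
Set SMB = MC: 77.64 - 4.60x = 19.44 + 2.59x → x* = 8.0946.
Height of the DWL triangle at x_m is MC(x_m) − SMB(x_m) = MEC(x_m) = 29.2146.
DWL = ½ × 4.0632 × 29.2146 = 59.3524.

DWL = $59.35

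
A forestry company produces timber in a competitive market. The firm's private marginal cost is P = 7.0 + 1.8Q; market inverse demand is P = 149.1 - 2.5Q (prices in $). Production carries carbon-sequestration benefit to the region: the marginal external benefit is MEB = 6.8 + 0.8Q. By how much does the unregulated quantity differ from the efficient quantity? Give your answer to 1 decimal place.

9.5 units

Market equilibrium (private): 7.0 + 1.8Q = 149.1 - 2.5Q → Q_m = 33.0465.
Social marginal cost = private MC − MEB = 0.2 + Q.
Set SMC = demand: 0.2 + Q = 149.1 - 2.5Q → Q* = 42.5429.
Gap = |33.0465 − 42.5429| = 9.4964.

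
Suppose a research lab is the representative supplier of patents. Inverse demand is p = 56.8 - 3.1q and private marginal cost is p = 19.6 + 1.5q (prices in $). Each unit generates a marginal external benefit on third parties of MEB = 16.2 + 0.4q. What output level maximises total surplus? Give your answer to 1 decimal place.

q* = 12.7

Social marginal cost = private MC − MEB = 3.4 + 1.1q.
Set SMC = demand: 3.4 + 1.1q = 56.8 - 3.1q → q* = 12.7143.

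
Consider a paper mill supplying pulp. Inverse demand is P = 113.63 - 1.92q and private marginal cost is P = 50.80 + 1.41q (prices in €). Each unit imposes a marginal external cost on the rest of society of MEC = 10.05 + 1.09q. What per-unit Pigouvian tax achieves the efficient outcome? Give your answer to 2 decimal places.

Social marginal cost = private MC + MEC = 60.85 + 2.50q.
Set SMC = demand: 60.85 + 2.50q = 113.63 - 1.92q → q* = 11.9412.
The Pigouvian tax equals MEC at q*: 10.05 + 1.09×11.9412 = 23.0659.

tax = €23.07 per unit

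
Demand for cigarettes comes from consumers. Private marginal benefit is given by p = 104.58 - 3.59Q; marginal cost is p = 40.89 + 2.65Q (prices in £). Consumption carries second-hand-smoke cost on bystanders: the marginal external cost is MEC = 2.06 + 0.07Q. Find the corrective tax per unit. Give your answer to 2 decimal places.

Social marginal benefit = demand − MEC = 102.52 - 3.66Q.
Set SMB = MC: 102.52 - 3.66Q = 40.89 + 2.65Q → Q* = 9.7670.
The Pigouvian tax equals MEC at Q*: 2.06 + 0.07×9.7670 = 2.7437.

tax = £2.74 per unit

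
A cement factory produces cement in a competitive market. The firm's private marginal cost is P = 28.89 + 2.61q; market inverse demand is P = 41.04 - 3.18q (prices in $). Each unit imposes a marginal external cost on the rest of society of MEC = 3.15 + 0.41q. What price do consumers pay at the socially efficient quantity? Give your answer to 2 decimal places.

Social marginal cost = private MC + MEC = 32.04 + 3.02q.
Set SMC = demand: 32.04 + 3.02q = 41.04 - 3.18q → q* = 1.4516.
Consumer price on the demand curve at q*: 41.04 − 3.18×1.4516 = 36.4239.

P = $36.42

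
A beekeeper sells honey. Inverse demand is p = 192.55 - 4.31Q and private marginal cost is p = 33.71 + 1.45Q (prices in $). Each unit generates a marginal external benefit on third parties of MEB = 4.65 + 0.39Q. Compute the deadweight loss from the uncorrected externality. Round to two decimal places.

Market equilibrium (private): 33.71 + 1.45Q = 192.55 - 4.31Q → Q_m = 27.5764.
Social marginal cost = private MC − MEB = 29.06 + 1.06Q.
Set SMC = demand: 29.06 + 1.06Q = 192.55 - 4.31Q → Q* = 30.4451.
The welfare-loss triangle has base |Q_m − Q*| and height MEB(Q_m) (the vertical gap between SMC and demand is zero at Q* and MEB at Q_m).
DWL = ½ × 2.8687 × 15.4048 = 22.0959.

DWL = $22.10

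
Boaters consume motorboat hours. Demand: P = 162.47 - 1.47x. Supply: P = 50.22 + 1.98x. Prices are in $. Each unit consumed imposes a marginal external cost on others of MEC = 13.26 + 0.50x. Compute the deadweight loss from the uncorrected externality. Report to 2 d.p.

Market equilibrium (private): 50.22 + 1.98x = 162.47 - 1.47x → x_m = 32.5362.
Social marginal benefit = demand − MEC = 149.21 - 1.97x.
Set SMB = MC: 149.21 - 1.97x = 50.22 + 1.98x → x* = 25.0608.
The welfare-loss triangle has base |x_m − x*| and height MEC(x_m) (the vertical gap between SMB and MC is zero at x* and MEC at x_m).
DWL = ½ × 7.4754 × 29.5281 = 110.3672.

DWL = $110.37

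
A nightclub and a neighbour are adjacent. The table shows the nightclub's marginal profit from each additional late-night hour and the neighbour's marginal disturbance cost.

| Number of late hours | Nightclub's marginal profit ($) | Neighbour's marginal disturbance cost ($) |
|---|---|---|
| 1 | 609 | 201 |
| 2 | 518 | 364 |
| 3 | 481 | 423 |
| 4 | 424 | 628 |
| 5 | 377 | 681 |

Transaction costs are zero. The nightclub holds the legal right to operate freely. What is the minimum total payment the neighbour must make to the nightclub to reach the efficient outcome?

$801

Left alone the nightclub would choose level 5 (marginal profit stays positive).
Efficient level: k* = 3 (marginal profit ≥ marginal disturbance cost through 3).
The neighbour must at least cover the nightclub's forgone profit from cutting 5→3: 424 + 377 = 801.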